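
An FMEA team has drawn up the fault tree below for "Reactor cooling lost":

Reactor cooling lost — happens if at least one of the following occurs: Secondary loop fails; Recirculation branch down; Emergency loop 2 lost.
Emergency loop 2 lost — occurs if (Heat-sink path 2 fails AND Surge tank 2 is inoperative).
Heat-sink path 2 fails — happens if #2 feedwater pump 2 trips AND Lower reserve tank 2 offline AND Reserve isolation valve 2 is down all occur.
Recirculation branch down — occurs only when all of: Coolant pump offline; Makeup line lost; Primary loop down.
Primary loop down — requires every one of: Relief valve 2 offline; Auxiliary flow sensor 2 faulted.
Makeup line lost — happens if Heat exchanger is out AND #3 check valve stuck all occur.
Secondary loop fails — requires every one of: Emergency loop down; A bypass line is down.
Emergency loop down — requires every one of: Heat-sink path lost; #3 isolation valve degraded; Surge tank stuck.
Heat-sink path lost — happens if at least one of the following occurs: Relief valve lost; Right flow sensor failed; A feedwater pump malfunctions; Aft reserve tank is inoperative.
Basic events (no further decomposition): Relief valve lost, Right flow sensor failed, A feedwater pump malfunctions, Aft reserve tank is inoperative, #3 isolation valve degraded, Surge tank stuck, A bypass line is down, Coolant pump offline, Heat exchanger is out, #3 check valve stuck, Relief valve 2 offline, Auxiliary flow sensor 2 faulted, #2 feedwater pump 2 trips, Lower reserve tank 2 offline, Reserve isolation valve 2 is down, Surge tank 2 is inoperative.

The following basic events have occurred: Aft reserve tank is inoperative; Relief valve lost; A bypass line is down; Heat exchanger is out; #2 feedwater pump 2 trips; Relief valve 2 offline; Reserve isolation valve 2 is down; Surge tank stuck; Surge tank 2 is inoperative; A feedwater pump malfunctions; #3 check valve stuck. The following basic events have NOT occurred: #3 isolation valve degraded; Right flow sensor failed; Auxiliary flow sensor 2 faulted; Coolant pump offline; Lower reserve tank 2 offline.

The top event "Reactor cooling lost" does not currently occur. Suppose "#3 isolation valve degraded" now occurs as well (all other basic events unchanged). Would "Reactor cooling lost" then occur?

Counterfactual: set "#3 isolation valve degraded" to occurred.
Heat-sink path lost [OR]: Relief valve lost=occurs, Right flow sensor failed=not, A feedwater pump malfunctions=occurs, Aft reserve tank is inoperative=occurs → at least one input occurs → occurs.
Emergency loop down [AND]: Heat-sink path lost=occurs, #3 isolation valve degraded=occurs, Surge tank stuck=occurs → all inputs occur → occurs.
Secondary loop fails [AND]: Emergency loop down=occurs, A bypass line is down=occurs → all inputs occur → occurs.
Makeup line lost [AND]: Heat exchanger is out=occurs, #3 check valve stuck=occurs → all inputs occur → occurs.
Primary loop down [AND]: Relief valve 2 offline=occurs, Auxiliary flow sensor 2 faulted=not → not all inputs occur → does not occur.
Recirculation branch down [AND]: Coolant pump offline=not, Makeup line lost=occurs, Primary loop down=not → not all inputs occur → does not occur.
Heat-sink path 2 fails [AND]: #2 feedwater pump 2 trips=occurs, Lower reserve tank 2 offline=not, Reserve isolation valve 2 is down=occurs → not all inputs occur → does not occur.
Emergency loop 2 lost [AND]: Heat-sink path 2 fails=not, Surge tank 2 is inoperative=occurs → not all inputs occur → does not occur.
Reactor cooling lost [OR]: Secondary loop fails=occurs, Recirculation branch down=not, Emergency loop 2 lost=not → at least one input occurs → occurs.

Yes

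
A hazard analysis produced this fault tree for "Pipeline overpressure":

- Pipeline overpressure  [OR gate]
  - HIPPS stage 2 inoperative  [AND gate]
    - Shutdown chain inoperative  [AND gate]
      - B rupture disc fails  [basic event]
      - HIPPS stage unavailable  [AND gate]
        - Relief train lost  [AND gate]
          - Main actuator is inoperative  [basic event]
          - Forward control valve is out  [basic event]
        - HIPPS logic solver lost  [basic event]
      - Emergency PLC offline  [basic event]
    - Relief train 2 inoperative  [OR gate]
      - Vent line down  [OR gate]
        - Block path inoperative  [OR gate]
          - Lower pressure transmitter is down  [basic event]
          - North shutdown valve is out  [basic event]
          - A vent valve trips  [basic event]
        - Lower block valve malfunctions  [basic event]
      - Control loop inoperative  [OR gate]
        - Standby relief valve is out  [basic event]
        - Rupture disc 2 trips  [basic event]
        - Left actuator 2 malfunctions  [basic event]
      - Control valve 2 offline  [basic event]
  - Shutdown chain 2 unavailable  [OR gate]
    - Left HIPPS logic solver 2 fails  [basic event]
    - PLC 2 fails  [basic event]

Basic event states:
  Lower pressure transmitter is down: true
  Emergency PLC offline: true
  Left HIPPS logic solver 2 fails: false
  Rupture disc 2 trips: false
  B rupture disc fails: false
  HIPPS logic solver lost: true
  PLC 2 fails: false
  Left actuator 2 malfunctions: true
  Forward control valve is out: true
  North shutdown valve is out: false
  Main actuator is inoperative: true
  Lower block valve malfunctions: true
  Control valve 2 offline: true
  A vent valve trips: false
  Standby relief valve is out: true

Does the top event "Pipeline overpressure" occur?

No

Relief train lost [AND]: Main actuator is inoperative=occurs, Forward control valve is out=occurs → all inputs occur → occurs.
HIPPS stage unavailable [AND]: Relief train lost=occurs, HIPPS logic solver lost=occurs → all inputs occur → occurs.
Shutdown chain inoperative [AND]: B rupture disc fails=not, HIPPS stage unavailable=occurs, Emergency PLC offline=occurs → not all inputs occur → does not occur.
Block path inoperative [OR]: Lower pressure transmitter is down=occurs, North shutdown valve is out=not, A vent valve trips=not → at least one input occurs → occurs.
Vent line down [OR]: Block path inoperative=occurs, Lower block valve malfunctions=occurs → at least one input occurs → occurs.
Control loop inoperative [OR]: Standby relief valve is out=occurs, Rupture disc 2 trips=not, Left actuator 2 malfunctions=occurs → at least one input occurs → occurs.
Relief train 2 inoperative [OR]: Vent line down=occurs, Control loop inoperative=occurs, Control valve 2 offline=occurs → at least one input occurs → occurs.
HIPPS stage 2 inoperative [AND]: Shutdown chain inoperative=not, Relief train 2 inoperative=occurs → not all inputs occur → does not occur.
Shutdown chain 2 unavailable [OR]: Left HIPPS logic solver 2 fails=not, PLC 2 fails=not → no input occurs → does not occur.
Pipeline overpressure [OR]: HIPPS stage 2 inoperative=not, Shutdown chain 2 unavailable=not → no input occurs → does not occur.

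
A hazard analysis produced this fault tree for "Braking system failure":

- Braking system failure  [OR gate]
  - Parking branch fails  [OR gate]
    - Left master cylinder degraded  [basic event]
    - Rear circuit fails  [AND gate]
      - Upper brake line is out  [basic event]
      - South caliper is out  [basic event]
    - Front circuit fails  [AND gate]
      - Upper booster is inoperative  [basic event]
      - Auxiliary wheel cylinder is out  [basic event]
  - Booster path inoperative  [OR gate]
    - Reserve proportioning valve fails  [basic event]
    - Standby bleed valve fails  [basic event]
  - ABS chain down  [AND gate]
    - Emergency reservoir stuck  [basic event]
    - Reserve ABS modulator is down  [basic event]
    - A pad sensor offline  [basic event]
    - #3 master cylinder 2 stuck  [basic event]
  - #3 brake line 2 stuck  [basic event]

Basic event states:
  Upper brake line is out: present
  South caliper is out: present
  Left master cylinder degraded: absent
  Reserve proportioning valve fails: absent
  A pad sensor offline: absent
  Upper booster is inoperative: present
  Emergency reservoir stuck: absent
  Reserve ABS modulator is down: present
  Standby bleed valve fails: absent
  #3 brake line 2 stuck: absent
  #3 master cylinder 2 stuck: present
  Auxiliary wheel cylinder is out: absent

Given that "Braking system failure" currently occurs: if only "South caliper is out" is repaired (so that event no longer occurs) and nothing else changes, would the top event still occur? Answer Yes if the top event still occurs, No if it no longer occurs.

Counterfactual: set "South caliper is out" to not occurred.
Rear circuit fails [AND]: Upper brake line is out=occurs, South caliper is out=not → not all inputs occur → does not occur.
Front circuit fails [AND]: Upper booster is inoperative=occurs, Auxiliary wheel cylinder is out=not → not all inputs occur → does not occur.
Parking branch fails [OR]: Left master cylinder degraded=not, Rear circuit fails=not, Front circuit fails=not → no input occurs → does not occur.
Booster path inoperative [OR]: Reserve proportioning valve fails=not, Standby bleed valve fails=not → no input occurs → does not occur.
ABS chain down [AND]: Emergency reservoir stuck=not, Reserve ABS modulator is down=occurs, A pad sensor offline=not, #3 master cylinder 2 stuck=occurs → not all inputs occur → does not occur.
Braking system failure [OR]: Parking branch fails=not, Booster path inoperative=not, ABS chain down=not, #3 brake line 2 stuck=not → no input occurs → does not occur.

No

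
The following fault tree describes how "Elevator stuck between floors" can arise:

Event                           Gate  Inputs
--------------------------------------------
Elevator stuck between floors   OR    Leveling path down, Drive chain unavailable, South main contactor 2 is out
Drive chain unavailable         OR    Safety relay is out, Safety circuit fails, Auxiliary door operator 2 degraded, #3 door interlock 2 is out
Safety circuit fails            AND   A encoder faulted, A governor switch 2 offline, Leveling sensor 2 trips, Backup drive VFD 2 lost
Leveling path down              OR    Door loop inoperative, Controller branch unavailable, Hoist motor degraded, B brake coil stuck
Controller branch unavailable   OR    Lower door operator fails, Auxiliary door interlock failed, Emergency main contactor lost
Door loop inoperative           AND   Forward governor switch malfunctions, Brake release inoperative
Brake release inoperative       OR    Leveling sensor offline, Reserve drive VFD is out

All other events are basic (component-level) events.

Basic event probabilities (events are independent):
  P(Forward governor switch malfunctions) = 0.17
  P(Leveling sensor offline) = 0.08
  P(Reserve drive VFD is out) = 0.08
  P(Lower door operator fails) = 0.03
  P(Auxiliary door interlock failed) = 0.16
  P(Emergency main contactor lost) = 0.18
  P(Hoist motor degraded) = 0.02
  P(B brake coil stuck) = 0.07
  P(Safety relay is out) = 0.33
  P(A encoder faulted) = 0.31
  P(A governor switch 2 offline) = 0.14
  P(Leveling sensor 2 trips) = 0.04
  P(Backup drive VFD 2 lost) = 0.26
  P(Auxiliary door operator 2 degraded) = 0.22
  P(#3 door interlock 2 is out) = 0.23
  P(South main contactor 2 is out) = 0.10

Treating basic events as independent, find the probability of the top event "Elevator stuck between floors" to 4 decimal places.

P(Brake release inoperative) [OR] = 1 − (1−0.08) × (1−0.08) = 0.153600
P(Door loop inoperative) [AND] = 0.17 × 0.153600 = 0.026112
P(Controller branch unavailable) [OR] = 1 − (1−0.03) × (1−0.16) × (1−0.18) = 0.331864
P(Leveling path down) [OR] = 1 − (1−0.026112) × (1−0.331864) × (1−0.02) × (1−0.07) = 0.406961
P(Safety circuit fails) [AND] = 0.31 × 0.14 × 0.04 × 0.26 = 0.000451
P(Drive chain unavailable) [OR] = 1 − (1−0.33) × (1−0.000451) × (1−0.22) × (1−0.23) = 0.597779
P(Elevator stuck between floors) [OR] = 1 − (1−0.406961) × (1−0.597779) × (1−0.10) = 0.785321
Rounded to 4 decimal places: P(Elevator stuck between floors) ≈ 0.7853.

0.7853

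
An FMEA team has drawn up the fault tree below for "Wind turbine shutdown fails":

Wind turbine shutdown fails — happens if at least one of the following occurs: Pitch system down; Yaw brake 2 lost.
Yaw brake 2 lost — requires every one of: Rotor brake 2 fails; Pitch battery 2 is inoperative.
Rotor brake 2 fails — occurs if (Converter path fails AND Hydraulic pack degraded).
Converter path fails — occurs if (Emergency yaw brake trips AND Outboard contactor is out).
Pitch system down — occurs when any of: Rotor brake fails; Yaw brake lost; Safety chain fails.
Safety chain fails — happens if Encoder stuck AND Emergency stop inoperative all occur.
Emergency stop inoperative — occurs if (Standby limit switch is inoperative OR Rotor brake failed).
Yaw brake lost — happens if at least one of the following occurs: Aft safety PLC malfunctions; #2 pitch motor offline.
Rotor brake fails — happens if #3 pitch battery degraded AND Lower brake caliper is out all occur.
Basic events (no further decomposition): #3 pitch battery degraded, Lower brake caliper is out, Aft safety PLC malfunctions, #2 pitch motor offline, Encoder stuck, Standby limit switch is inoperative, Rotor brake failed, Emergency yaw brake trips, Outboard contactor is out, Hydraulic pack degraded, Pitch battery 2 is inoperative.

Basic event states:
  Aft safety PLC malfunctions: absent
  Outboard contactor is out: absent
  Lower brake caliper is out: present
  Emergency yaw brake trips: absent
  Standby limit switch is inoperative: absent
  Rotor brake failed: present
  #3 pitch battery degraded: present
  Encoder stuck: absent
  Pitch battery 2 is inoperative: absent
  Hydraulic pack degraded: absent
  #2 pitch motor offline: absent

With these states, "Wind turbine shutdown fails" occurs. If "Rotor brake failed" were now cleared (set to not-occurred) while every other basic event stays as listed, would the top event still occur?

Counterfactual: set "Rotor brake failed" to not occurred.
Rotor brake fails [AND]: #3 pitch battery degraded=occurs, Lower brake caliper is out=occurs → all inputs occur → occurs.
Yaw brake lost [OR]: Aft safety PLC malfunctions=not, #2 pitch motor offline=not → no input occurs → does not occur.
Emergency stop inoperative [OR]: Standby limit switch is inoperative=not, Rotor brake failed=not → no input occurs → does not occur.
Safety chain fails [AND]: Encoder stuck=not, Emergency stop inoperative=not → not all inputs occur → does not occur.
Pitch system down [OR]: Rotor brake fails=occurs, Yaw brake lost=not, Safety chain fails=not → at least one input occurs → occurs.
Converter path fails [AND]: Emergency yaw brake trips=not, Outboard contactor is out=not → not all inputs occur → does not occur.
Rotor brake 2 fails [AND]: Converter path fails=not, Hydraulic pack degraded=not → not all inputs occur → does not occur.
Yaw brake 2 lost [AND]: Rotor brake 2 fails=not, Pitch battery 2 is inoperative=not → not all inputs occur → does not occur.
Wind turbine shutdown fails [OR]: Pitch system down=occurs, Yaw brake 2 lost=not → at least one input occurs → occurs.

Yes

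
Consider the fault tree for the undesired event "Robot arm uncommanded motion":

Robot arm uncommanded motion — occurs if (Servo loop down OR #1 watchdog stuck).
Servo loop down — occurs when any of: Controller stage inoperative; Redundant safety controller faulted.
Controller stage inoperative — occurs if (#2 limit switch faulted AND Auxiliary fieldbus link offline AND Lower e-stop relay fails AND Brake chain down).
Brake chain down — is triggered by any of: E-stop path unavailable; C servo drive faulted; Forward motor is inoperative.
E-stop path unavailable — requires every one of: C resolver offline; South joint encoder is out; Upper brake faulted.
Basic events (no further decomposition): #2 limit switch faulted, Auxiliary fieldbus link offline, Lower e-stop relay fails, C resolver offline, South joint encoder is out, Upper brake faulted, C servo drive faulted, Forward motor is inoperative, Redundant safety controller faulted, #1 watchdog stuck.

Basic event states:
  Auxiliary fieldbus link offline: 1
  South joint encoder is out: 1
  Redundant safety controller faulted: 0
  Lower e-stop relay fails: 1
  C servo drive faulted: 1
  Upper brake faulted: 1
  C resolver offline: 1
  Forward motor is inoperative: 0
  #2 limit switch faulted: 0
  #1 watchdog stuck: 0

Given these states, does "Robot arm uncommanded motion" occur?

No

E-stop path unavailable [AND]: C resolver offline=occurs, South joint encoder is out=occurs, Upper brake faulted=occurs → all inputs occur → occurs.
Brake chain down [OR]: E-stop path unavailable=occurs, C servo drive faulted=occurs, Forward motor is inoperative=not → at least one input occurs → occurs.
Controller stage inoperative [AND]: #2 limit switch faulted=not, Auxiliary fieldbus link offline=occurs, Lower e-stop relay fails=occurs, Brake chain down=occurs → not all inputs occur → does not occur.
Servo loop down [OR]: Controller stage inoperative=not, Redundant safety controller faulted=not → no input occurs → does not occur.
Robot arm uncommanded motion [OR]: Servo loop down=not, #1 watchdog stuck=not → no input occurs → does not occur.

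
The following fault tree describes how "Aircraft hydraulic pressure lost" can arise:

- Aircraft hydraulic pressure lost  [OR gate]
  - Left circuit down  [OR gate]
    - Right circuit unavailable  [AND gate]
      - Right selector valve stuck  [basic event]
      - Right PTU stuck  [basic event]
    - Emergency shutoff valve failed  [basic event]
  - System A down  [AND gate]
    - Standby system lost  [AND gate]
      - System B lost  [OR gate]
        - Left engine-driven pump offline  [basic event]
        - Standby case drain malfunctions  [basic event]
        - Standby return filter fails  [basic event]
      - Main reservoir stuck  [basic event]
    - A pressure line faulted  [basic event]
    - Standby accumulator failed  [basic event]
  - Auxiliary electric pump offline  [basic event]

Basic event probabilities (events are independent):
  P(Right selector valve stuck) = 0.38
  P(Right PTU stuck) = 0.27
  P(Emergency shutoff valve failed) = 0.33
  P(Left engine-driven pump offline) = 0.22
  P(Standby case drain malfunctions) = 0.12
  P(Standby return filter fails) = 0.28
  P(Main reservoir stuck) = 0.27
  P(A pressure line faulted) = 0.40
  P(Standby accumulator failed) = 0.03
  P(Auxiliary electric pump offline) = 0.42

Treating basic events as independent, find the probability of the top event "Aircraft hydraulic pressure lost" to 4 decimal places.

P(Right circuit unavailable) [AND] = 0.38 × 0.27 = 0.102600
P(Left circuit down) [OR] = 1 − (1−0.102600) × (1−0.33) = 0.398742
P(System B lost) [OR] = 1 − (1−0.22) × (1−0.12) × (1−0.28) = 0.505792
P(Standby system lost) [AND] = 0.505792 × 0.27 = 0.136564
P(System A down) [AND] = 0.136564 × 0.40 × 0.03 = 0.001639
P(Aircraft hydraulic pressure lost) [OR] = 1 − (1−0.398742) × (1−0.001639) × (1−0.42) = 0.651842
Rounded to 4 decimal places: P(Aircraft hydraulic pressure lost) ≈ 0.6518.

0.6518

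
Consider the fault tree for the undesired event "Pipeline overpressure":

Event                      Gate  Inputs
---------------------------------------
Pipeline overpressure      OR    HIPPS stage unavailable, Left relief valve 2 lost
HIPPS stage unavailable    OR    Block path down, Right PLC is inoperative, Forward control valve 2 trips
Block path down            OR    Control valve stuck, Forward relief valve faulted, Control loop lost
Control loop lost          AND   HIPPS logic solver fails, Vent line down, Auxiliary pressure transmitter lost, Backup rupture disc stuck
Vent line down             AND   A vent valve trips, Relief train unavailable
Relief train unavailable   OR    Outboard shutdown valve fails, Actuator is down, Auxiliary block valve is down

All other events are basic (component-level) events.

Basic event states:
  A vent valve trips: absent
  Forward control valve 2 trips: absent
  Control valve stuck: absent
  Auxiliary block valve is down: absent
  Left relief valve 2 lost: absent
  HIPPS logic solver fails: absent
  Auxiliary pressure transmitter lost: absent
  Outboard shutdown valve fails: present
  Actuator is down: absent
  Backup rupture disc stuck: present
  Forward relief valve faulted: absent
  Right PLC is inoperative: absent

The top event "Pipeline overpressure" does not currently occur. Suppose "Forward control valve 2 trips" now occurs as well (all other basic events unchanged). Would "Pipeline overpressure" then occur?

Counterfactual: set "Forward control valve 2 trips" to occurred.
Relief train unavailable [OR]: Outboard shutdown valve fails=occurs, Actuator is down=not, Auxiliary block valve is down=not → at least one input occurs → occurs.
Vent line down [AND]: A vent valve trips=not, Relief train unavailable=occurs → not all inputs occur → does not occur.
Control loop lost [AND]: HIPPS logic solver fails=not, Vent line down=not, Auxiliary pressure transmitter lost=not, Backup rupture disc stuck=occurs → not all inputs occur → does not occur.
Block path down [OR]: Control valve stuck=not, Forward relief valve faulted=not, Control loop lost=not → no input occurs → does not occur.
HIPPS stage unavailable [OR]: Block path down=not, Right PLC is inoperative=not, Forward control valve 2 trips=occurs → at least one input occurs → occurs.
Pipeline overpressure [OR]: HIPPS stage unavailable=occurs, Left relief valve 2 lost=not → at least one input occurs → occurs.

Yes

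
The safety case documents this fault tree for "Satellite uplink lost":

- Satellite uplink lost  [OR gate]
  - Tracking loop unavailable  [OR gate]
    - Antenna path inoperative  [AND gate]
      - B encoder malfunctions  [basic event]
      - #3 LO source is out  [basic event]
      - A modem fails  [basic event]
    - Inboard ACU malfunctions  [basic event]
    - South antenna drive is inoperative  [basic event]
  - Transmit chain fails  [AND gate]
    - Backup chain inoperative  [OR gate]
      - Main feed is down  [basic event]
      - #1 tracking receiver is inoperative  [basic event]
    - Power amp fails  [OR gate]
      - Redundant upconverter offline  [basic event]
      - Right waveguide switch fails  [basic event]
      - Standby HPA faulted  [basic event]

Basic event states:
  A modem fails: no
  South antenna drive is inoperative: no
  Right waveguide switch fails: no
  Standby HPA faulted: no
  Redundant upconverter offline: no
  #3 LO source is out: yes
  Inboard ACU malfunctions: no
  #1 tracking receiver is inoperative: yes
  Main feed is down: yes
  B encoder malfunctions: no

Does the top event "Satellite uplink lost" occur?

No

Antenna path inoperative [AND]: B encoder malfunctions=not, #3 LO source is out=occurs, A modem fails=not → not all inputs occur → does not occur.
Tracking loop unavailable [OR]: Antenna path inoperative=not, Inboard ACU malfunctions=not, South antenna drive is inoperative=not → no input occurs → does not occur.
Backup chain inoperative [OR]: Main feed is down=occurs, #1 tracking receiver is inoperative=occurs → at least one input occurs → occurs.
Power amp fails [OR]: Redundant upconverter offline=not, Right waveguide switch fails=not, Standby HPA faulted=not → no input occurs → does not occur.
Transmit chain fails [AND]: Backup chain inoperative=occurs, Power amp fails=not → not all inputs occur → does not occur.
Satellite uplink lost [OR]: Tracking loop unavailable=not, Transmit chain fails=not → no input occurs → does not occur.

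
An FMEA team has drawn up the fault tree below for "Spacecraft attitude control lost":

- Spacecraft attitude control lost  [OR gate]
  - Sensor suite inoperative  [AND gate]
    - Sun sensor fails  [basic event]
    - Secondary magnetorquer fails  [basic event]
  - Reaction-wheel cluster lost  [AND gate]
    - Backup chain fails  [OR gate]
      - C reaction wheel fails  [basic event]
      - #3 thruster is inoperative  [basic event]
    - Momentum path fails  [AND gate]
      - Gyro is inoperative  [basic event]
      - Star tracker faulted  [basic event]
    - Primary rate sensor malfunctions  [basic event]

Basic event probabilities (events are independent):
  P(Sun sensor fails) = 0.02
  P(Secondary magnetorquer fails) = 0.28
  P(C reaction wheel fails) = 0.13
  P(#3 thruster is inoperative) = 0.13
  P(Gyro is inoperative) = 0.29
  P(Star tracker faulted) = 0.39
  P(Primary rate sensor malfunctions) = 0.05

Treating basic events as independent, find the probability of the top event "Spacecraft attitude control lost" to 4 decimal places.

P(Sensor suite inoperative) [AND] = 0.02 × 0.28 = 0.005600
P(Backup chain fails) [OR] = 1 − (1−0.13) × (1−0.13) = 0.243100
P(Momentum path fails) [AND] = 0.29 × 0.39 = 0.113100
P(Reaction-wheel cluster lost) [AND] = 0.243100 × 0.113100 × 0.05 = 0.001375
P(Spacecraft attitude control lost) [OR] = 1 − (1−0.005600) × (1−0.001375) = 0.006967
Rounded to 4 decimal places: P(Spacecraft attitude control lost) ≈ 0.0070.

0.0070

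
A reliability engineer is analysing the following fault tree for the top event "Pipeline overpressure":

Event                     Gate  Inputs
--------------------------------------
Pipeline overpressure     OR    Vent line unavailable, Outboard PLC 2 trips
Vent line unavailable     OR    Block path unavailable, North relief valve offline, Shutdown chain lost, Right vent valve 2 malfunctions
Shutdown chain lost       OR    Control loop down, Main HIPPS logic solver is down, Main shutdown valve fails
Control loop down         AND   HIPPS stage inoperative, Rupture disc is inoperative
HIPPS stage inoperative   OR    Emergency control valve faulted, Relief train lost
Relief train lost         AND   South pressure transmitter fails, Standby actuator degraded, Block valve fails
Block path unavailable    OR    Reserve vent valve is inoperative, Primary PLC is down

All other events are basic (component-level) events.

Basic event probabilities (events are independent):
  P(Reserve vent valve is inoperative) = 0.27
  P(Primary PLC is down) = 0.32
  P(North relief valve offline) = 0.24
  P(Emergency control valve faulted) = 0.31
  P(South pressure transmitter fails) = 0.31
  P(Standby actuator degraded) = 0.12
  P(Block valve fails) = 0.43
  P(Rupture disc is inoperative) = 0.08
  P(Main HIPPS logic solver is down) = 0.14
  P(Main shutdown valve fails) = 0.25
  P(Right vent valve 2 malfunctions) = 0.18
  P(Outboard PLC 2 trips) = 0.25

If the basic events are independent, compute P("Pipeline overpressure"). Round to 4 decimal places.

0.8542

P(Block path unavailable) [OR] = 1 − (1−0.27) × (1−0.32) = 0.503600
P(Relief train lost) [AND] = 0.31 × 0.12 × 0.43 = 0.015996
P(HIPPS stage inoperative) [OR] = 1 − (1−0.31) × (1−0.015996) = 0.321037
P(Control loop down) [AND] = 0.321037 × 0.08 = 0.025683
P(Shutdown chain lost) [OR] = 1 − (1−0.025683) × (1−0.14) × (1−0.25) = 0.371566
P(Vent line unavailable) [OR] = 1 − (1−0.503600) × (1−0.24) × (1−0.371566) × (1−0.18) = 0.805590
P(Pipeline overpressure) [OR] = 1 − (1−0.805590) × (1−0.25) = 0.854193
Rounded to 4 decimal places: P(Pipeline overpressure) ≈ 0.8542.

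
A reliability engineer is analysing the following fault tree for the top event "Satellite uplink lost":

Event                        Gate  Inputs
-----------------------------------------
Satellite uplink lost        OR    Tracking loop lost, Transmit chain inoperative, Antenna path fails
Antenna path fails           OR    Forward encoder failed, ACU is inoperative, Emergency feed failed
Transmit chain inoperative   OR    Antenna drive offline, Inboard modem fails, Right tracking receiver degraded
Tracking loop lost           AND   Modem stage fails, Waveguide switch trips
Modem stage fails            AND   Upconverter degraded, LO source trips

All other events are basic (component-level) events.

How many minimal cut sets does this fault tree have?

Modem stage fails [AND]: one cut set from each child combined → 1 × 1 = 1 cut set(s).
Tracking loop lost [AND]: one cut set from each child combined → 1 × 1 = 1 cut set(s).
Transmit chain inoperative [OR]: union of children's cut sets → 3 cut set(s).
Antenna path fails [OR]: union of children's cut sets → 3 cut set(s).
Satellite uplink lost [OR]: union of children's cut sets → 7 cut set(s).
Minimal cut sets: {LO source trips, Upconverter degraded, Waveguide switch trips}; {Antenna drive offline}; {Inboard modem fails}; {Right tracking receiver degraded}; {Forward encoder failed}; {ACU is inoperative}; {Emergency feed failed}.

7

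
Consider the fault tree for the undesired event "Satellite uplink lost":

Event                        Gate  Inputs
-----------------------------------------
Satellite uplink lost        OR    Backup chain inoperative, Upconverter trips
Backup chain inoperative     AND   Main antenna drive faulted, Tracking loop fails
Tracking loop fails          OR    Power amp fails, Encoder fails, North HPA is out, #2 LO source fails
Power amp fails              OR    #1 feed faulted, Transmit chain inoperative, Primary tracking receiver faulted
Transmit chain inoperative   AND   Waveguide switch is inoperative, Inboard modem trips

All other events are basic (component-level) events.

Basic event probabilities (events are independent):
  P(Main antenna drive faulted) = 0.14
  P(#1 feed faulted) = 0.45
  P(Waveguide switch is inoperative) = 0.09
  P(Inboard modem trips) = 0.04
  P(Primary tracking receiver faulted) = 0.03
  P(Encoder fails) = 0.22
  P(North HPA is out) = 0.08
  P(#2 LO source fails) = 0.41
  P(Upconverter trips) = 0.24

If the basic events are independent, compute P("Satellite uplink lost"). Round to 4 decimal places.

0.3225

P(Transmit chain inoperative) [AND] = 0.09 × 0.04 = 0.003600
P(Power amp fails) [OR] = 1 − (1−0.45) × (1−0.003600) × (1−0.03) = 0.468421
P(Tracking loop fails) [OR] = 1 − (1−0.468421) × (1−0.22) × (1−0.08) × (1−0.41) = 0.774938
P(Backup chain inoperative) [AND] = 0.14 × 0.774938 = 0.108491
P(Satellite uplink lost) [OR] = 1 − (1−0.108491) × (1−0.24) = 0.322453
Rounded to 4 decimal places: P(Satellite uplink lost) ≈ 0.3225.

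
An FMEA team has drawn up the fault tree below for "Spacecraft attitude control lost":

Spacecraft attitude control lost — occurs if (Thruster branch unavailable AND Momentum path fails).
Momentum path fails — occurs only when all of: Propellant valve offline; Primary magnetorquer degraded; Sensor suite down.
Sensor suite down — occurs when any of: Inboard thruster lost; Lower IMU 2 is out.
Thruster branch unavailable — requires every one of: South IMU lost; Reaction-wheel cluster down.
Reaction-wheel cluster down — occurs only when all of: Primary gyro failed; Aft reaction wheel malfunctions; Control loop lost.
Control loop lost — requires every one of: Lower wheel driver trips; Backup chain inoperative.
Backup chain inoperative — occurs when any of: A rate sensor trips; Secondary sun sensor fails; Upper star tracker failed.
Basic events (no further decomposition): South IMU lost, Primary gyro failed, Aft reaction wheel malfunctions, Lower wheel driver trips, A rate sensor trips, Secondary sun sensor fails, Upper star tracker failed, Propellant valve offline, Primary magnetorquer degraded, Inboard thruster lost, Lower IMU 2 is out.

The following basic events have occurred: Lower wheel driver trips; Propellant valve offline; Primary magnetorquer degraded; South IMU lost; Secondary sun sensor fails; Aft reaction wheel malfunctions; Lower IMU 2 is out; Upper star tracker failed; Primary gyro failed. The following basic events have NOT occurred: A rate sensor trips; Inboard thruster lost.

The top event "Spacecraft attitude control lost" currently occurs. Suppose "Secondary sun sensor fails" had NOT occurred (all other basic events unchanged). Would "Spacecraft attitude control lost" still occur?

Yes

Counterfactual: set "Secondary sun sensor fails" to not occurred.
Backup chain inoperative [OR]: A rate sensor trips=not, Secondary sun sensor fails=not, Upper star tracker failed=occurs → at least one input occurs → occurs.
Control loop lost [AND]: Lower wheel driver trips=occurs, Backup chain inoperative=occurs → all inputs occur → occurs.
Reaction-wheel cluster down [AND]: Primary gyro failed=occurs, Aft reaction wheel malfunctions=occurs, Control loop lost=occurs → all inputs occur → occurs.
Thruster branch unavailable [AND]: South IMU lost=occurs, Reaction-wheel cluster down=occurs → all inputs occur → occurs.
Sensor suite down [OR]: Inboard thruster lost=not, Lower IMU 2 is out=occurs → at least one input occurs → occurs.
Momentum path fails [AND]: Propellant valve offline=occurs, Primary magnetorquer degraded=occurs, Sensor suite down=occurs → all inputs occur → occurs.
Spacecraft attitude control lost [AND]: Thruster branch unavailable=occurs, Momentum path fails=occurs → all inputs occur → occurs.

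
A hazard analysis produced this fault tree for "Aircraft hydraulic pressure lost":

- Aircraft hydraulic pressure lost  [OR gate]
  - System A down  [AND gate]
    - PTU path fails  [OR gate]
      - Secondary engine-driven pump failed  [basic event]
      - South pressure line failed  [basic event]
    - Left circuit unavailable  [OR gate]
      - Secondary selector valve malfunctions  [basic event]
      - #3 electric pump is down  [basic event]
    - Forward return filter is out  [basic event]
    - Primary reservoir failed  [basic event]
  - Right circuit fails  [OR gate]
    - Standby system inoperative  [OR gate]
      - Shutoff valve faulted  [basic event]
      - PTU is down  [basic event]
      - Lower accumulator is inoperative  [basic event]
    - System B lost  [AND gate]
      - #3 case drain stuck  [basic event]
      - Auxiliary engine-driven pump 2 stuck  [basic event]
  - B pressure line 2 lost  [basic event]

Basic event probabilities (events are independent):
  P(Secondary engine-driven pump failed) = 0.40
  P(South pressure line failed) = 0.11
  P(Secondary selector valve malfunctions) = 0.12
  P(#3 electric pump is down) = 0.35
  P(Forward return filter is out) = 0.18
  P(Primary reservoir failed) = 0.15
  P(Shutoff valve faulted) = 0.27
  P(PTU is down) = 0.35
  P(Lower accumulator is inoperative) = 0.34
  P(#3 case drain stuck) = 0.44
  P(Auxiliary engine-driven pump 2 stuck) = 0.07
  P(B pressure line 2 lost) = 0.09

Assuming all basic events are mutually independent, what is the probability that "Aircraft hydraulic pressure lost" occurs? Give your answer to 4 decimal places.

P(PTU path fails) [OR] = 1 − (1−0.40) × (1−0.11) = 0.466000
P(Left circuit unavailable) [OR] = 1 − (1−0.12) × (1−0.35) = 0.428000
P(System A down) [AND] = 0.466000 × 0.428000 × 0.18 × 0.15 = 0.005385
P(Standby system inoperative) [OR] = 1 − (1−0.27) × (1−0.35) × (1−0.34) = 0.686830
P(System B lost) [AND] = 0.44 × 0.07 = 0.030800
P(Right circuit fails) [OR] = 1 − (1−0.686830) × (1−0.030800) = 0.696476
P(Aircraft hydraulic pressure lost) [OR] = 1 − (1−0.005385) × (1−0.696476) × (1−0.09) = 0.725281
Rounded to 4 decimal places: P(Aircraft hydraulic pressure lost) ≈ 0.7253.

0.7253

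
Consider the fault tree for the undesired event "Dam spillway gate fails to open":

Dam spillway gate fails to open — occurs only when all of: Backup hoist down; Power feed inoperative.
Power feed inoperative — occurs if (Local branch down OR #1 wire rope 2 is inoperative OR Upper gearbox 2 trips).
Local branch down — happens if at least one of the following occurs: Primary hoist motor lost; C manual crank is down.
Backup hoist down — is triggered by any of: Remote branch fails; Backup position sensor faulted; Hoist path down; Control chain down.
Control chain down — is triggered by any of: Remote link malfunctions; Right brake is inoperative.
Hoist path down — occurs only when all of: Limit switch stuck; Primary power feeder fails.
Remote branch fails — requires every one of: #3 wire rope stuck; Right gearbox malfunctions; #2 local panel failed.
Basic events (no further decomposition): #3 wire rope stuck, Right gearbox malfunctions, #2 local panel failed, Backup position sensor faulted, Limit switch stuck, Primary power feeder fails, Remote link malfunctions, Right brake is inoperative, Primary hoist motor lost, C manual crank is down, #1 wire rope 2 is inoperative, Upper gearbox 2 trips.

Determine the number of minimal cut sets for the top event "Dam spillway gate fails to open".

Remote branch fails [AND]: one cut set from each child combined → 1 × 1 × 1 = 1 cut set(s).
Hoist path down [AND]: one cut set from each child combined → 1 × 1 = 1 cut set(s).
Control chain down [OR]: union of children's cut sets → 2 cut set(s).
Backup hoist down [OR]: union of children's cut sets → 5 cut set(s).
Local branch down [OR]: union of children's cut sets → 2 cut set(s).
Power feed inoperative [OR]: union of children's cut sets → 4 cut set(s).
Dam spillway gate fails to open [AND]: one cut set from each child combined → 5 × 4 = 20 cut set(s).

20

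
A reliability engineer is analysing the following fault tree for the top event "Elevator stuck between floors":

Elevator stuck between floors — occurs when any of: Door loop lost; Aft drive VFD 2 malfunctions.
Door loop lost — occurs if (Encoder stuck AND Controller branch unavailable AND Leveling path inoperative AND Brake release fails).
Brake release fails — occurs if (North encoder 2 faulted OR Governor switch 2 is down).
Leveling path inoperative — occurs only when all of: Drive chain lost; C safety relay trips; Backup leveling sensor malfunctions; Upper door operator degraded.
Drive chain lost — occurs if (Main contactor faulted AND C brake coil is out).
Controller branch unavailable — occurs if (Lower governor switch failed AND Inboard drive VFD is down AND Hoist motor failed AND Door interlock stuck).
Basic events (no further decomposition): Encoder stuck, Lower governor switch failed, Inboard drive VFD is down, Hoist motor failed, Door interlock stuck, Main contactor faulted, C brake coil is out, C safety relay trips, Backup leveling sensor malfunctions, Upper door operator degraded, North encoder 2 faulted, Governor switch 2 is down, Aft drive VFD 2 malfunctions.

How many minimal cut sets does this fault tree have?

3

Controller branch unavailable [AND]: one cut set from each child combined → 1 × 1 × 1 × 1 = 1 cut set(s).
Drive chain lost [AND]: one cut set from each child combined → 1 × 1 = 1 cut set(s).
Leveling path inoperative [AND]: one cut set from each child combined → 1 × 1 × 1 × 1 = 1 cut set(s).
Brake release fails [OR]: union of children's cut sets → 2 cut set(s).
Door loop lost [AND]: one cut set from each child combined → 1 × 1 × 1 × 2 = 2 cut set(s).
Elevator stuck between floors [OR]: union of children's cut sets → 3 cut set(s).
Minimal cut sets: {Backup leveling sensor malfunctions, C brake coil is out, C safety relay trips, Door interlock stuck, Encoder stuck, Hoist motor failed, Inboard drive VFD is down, Lower governor switch failed, Main contactor faulted, North encoder 2 faulted, Upper door operator degraded}; {Backup leveling sensor malfunctions, C brake coil is out, C safety relay trips, Door interlock stuck, Encoder stuck, Governor switch 2 is down, Hoist motor failed, Inboard drive VFD is down, Lower governor switch failed, Main contactor faulted, Upper door operator degraded}; {Aft drive VFD 2 malfunctions}.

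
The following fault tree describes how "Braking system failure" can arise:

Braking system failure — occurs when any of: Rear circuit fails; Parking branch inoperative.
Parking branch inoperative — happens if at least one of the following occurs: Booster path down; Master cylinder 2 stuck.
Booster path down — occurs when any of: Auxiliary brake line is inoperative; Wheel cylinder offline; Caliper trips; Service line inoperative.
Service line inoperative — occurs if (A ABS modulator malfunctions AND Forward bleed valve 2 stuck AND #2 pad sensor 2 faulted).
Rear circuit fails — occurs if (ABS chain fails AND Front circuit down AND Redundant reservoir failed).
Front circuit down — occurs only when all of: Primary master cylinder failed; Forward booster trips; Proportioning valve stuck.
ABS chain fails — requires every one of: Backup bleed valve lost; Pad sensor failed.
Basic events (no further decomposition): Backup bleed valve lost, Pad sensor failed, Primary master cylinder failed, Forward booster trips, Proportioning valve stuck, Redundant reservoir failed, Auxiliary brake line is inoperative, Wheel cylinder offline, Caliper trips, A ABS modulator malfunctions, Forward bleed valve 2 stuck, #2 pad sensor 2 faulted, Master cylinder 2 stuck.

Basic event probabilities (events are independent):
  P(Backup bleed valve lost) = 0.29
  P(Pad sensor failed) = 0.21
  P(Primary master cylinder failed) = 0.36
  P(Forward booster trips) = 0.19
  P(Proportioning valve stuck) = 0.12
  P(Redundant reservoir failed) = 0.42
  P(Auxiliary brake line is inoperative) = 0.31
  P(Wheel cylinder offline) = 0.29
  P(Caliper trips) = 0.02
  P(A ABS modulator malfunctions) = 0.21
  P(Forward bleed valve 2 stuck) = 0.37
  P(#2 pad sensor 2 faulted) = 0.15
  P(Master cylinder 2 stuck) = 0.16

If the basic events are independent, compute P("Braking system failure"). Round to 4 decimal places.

P(ABS chain fails) [AND] = 0.29 × 0.21 = 0.060900
P(Front circuit down) [AND] = 0.36 × 0.19 × 0.12 = 0.008208
P(Rear circuit fails) [AND] = 0.060900 × 0.008208 × 0.42 = 0.000210
P(Service line inoperative) [AND] = 0.21 × 0.37 × 0.15 = 0.011655
P(Booster path down) [OR] = 1 − (1−0.31) × (1−0.29) × (1−0.02) × (1−0.011655) = 0.525494
P(Parking branch inoperative) [OR] = 1 − (1−0.525494) × (1−0.16) = 0.601415
P(Braking system failure) [OR] = 1 − (1−0.000210) × (1−0.601415) = 0.601499
Rounded to 4 decimal places: P(Braking system failure) ≈ 0.6015.

0.6015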